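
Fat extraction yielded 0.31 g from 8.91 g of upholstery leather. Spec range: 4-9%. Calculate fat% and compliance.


Fat content = 3.5%
Compliant: No

Fat% = 0.31 / 8.91 x 100 = 3.5%
Spec range: 4-9%
Compliant: No


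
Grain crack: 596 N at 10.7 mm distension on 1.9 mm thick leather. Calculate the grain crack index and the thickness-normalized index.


Crack index = 55.7 N/mm
Normalized index = 29.3 N/mm per mm


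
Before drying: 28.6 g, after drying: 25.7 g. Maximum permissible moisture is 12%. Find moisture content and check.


Moisture content = 10.1%
Acceptable: Yes


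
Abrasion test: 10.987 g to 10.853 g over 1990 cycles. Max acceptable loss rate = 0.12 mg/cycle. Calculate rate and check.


Rate = 0.067 mg/cycle
Passes: Yes


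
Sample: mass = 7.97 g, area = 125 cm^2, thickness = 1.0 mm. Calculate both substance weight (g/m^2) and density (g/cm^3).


Substance weight = 637.6 g/m^2
Density = 0.638 g/cm^3


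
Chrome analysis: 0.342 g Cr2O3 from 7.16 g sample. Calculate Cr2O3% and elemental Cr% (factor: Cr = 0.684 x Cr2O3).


Cr2O3 = 4.78%
Cr = 3.27%


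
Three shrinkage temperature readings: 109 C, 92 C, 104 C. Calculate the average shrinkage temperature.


Average = (109 + 92 + 104) / 3
Average = 305 / 3 = 101.7 C


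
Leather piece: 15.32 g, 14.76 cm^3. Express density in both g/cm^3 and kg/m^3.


1.038 g/cm^3
1038 kg/m^3


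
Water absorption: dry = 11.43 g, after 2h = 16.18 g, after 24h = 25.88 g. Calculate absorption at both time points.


WA (2h) = (16.18 - 11.43) / 11.43 x 100 = 41.6%
WA (24h) = (25.88 - 11.43) / 11.43 x 100 = 126.4%


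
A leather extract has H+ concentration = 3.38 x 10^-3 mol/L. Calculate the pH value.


pH = 2.47

pH = -log10[H+]
pH = -log10(3.38 x 10^-3) = 2.47


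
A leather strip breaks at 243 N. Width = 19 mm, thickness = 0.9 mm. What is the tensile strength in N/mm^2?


Cross-sectional area = 19 x 0.9 = 17.1 mm^2
Tensile strength = 243 / 17.1 = 14.21 N/mm^2


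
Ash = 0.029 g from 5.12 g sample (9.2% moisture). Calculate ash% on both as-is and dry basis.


As-is ash% = 0.029 / 5.12 x 100 = 0.57%
Dry mass = 5.12 x (100 - 9.2) / 100 = 4.64896 g
Dry-basis ash% = 0.029 / 4.64896 x 100 = 0.62%


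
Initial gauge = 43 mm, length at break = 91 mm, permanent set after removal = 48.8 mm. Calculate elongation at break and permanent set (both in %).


Elongation at break = (91 - 43) / 43 x 100 = 111.6%
Permanent set = (48.8 - 43) / 43 x 100 = 13.5%


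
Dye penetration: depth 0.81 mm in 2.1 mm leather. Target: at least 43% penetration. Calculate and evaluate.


Penetration = 0.81 / 2.1 x 100 = 38.6%
Target: 43%
Meets target: No


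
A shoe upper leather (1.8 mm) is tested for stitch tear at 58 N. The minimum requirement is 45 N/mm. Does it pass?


STS = 32.2 N/mm
Passes: No


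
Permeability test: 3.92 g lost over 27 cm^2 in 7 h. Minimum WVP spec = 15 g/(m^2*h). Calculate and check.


WVP = 207.41 g/(m^2*h)
Meets specification: Yes


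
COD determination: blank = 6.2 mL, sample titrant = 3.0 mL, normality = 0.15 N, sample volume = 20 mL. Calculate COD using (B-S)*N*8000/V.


COD = (6.2 - 3.0) x 0.15 x 8000 / 20
COD = 3.2 x 0.15 x 8000 / 20
COD = 192.0 mg/L


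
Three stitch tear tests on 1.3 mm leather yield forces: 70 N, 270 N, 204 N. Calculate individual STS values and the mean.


STS1 = 70 / 1.3 = 53.8 N/mm
STS2 = 270 / 1.3 = 207.7 N/mm
STS3 = 204 / 1.3 = 156.9 N/mm
Mean = (53.8 + 207.7 + 156.9) / 3 = 139.5 N/mm


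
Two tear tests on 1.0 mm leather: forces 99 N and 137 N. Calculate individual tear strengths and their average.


Tear 1 = 99.0 N/mm
Tear 2 = 137.0 N/mm
Average = 118.0 N/mm

Tear 1 = 99 / 1.0 = 99.0 N/mm
Tear 2 = 137 / 1.0 = 137.0 N/mm
Average = (99.0 + 137.0) / 2 = 118.0 N/mm


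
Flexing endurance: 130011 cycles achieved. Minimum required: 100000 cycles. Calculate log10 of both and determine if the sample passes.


log10(130011) = 5.11
log10(100000) = 5.00
Passes: Yes


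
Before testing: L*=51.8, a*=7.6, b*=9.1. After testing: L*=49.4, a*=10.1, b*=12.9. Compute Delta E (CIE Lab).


dL = 49.4 - 51.8 = -2.4
da = 10.1 - 7.6 = 2.5
db = 12.9 - 9.1 = 3.8
dE = sqrt((-2.4)^2 + (2.5)^2 + (3.8)^2) = 5.14


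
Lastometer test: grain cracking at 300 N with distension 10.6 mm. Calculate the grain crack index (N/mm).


28.3 N/mm


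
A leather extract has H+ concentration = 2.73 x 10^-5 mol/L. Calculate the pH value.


pH = 4.56


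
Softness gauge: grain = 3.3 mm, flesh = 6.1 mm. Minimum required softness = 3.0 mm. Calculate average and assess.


Average = (3.3 + 6.1) / 2 = 4.70 mm
Minimum = 3.0 mm
Meets requirement: Yes


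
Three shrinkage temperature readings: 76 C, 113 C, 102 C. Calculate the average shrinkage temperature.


Average = (76 + 113 + 102) / 3
Average = 291 / 3 = 97.0 C


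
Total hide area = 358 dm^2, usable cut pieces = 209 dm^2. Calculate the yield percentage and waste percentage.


Yield = 209 / 358 x 100 = 58.4%
Waste = 358 - 209 = 149 dm^2
Waste% = 100 - 58.4 = 41.6%


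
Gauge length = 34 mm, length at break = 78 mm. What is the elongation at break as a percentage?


Extension = 78 - 34 = 44 mm
Elongation = 44 / 34 x 100 = 129.4%


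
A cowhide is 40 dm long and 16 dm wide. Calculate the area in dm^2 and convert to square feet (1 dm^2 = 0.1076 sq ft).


640 dm^2
68.86 sq ft

Area = 40 x 16 = 640 dm^2
Conversion: 640 x 0.1076 = 68.86 sq ft


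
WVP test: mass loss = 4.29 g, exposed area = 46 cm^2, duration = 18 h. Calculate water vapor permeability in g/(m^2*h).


51.81 g/(m^2*h)


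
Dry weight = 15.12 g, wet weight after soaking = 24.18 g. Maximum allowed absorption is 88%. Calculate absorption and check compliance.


WA = (24.18 - 15.12) / 15.12 x 100 = 59.9%
Maximum allowed: 88%
Compliant: Yes


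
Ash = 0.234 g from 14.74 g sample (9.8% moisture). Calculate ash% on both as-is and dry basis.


As-is ash% = 0.234 / 14.74 x 100 = 1.59%
Dry mass = 14.74 x (100 - 9.8) / 100 = 13.29548 g
Dry-basis ash% = 0.234 / 13.29548 x 100 = 1.76%


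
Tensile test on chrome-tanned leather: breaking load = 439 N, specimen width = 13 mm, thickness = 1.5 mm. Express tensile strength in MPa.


22.51 MPa


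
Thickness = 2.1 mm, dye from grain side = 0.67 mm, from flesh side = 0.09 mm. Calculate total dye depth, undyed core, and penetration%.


Total dyed = 0.67 + 0.09 = 0.76 mm
Undyed core = 2.1 - 0.76 = 1.34 mm
Penetration = 0.76 / 2.1 x 100 = 36.2%


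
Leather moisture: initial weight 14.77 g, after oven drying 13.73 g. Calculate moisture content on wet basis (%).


Moisture = 14.77 - 13.73 = 1.04 g
MC = 1.04 / 14.77 x 100 = 7.0%


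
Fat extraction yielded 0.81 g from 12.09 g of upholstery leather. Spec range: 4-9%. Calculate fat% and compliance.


Fat% = 0.81 / 12.09 x 100 = 6.7%
Spec range: 4-9%
Compliant: Yes


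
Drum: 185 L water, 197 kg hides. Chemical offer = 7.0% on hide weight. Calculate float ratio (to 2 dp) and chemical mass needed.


Float ratio = 185 / 197 = 0.94
Chemical = 197 x 7.0 / 100 = 13.79 kg


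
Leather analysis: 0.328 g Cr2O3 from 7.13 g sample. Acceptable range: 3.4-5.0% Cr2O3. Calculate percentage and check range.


Cr2O3 = 4.60%
Within range: Yes

Cr2O3% = 0.328 / 7.13 x 100 = 4.60%
Acceptable range: 3.4 to 5.0%
Within range: Yes


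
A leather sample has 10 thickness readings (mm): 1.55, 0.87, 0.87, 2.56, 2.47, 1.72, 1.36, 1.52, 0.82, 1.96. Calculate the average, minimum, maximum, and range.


Average = 1.57 mm
Min = 0.82 mm
Max = 2.56 mm
Range = 1.74 mm


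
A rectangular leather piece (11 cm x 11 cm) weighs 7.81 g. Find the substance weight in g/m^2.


645.5 g/m^2

Area = 11 x 11 = 121 cm^2
SW = 7.81 / 121 x 10000 = 645.5 g/m^2


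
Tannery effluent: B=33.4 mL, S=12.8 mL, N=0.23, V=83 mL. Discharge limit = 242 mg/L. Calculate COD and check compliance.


COD = 456.7 mg/L
Compliant: No

COD = (33.4 - 12.8) x 0.23 x 8000 / 83 = 456.7 mg/L
Limit: 242 mg/L
Compliant: No


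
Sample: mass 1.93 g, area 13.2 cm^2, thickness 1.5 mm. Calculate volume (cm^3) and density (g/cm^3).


Volume = 1.980 cm^3
Density = 0.975 g/cm^3

Thickness in cm = 1.5 / 10 = 0.15 cm
Volume = 13.2 x 0.15 = 1.980 cm^3
Density = 1.93 / 1.980 = 0.975 g/cm^3


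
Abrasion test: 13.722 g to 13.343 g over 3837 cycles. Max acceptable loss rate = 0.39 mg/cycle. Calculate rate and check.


Loss = 13.722 - 13.343 = 0.379 g
Rate = 0.379 g / 3837 cycles x 1000 = 0.099 mg/cycle
Max = 0.39 mg/cycle
Passes: Yes


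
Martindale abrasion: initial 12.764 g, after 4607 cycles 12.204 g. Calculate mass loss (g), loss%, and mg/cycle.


Loss = 12.764 - 12.204 = 0.560 g
Loss% = 0.560 / 12.764 x 100 = 4.39%
Rate = 0.560 / 4607 x 1000 = 0.122 mg/cycle


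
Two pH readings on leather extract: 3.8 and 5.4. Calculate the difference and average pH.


Difference = 1.6
Average pH = 4.60

Difference = |3.8 - 5.4| = 1.6
Average = (3.8 + 5.4) / 2 = 4.60


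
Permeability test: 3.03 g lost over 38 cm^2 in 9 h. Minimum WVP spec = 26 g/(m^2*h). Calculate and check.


WVP = 3.03 / (38 x 9) x 10000 = 88.60 g/(m^2*h)
Minimum: 26 g/(m^2*h)
Meets spec: Yes


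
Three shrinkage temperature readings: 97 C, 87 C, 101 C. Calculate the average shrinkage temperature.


95.0 C


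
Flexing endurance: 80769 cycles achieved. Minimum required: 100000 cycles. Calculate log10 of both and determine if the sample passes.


Achieved: log10 = 4.91
Required: log10 = 5.00
Passes: No

log10(80769) = 4.91
log10(100000) = 5.00
Passes: No


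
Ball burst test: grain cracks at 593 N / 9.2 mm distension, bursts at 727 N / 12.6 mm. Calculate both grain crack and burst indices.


Crack index = 64.5 N/mm
Burst index = 57.7 N/mm

Crack index = 593 / 9.2 = 64.5 N/mm
Burst index = 727 / 12.6 = 57.7 N/mm


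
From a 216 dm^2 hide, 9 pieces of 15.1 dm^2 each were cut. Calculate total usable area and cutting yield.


Usable area = 135.9 dm^2
Yield = 62.9%

Total usable = 9 x 15.1 = 135.9 dm^2
Yield = 135.9 / 216 x 100 = 62.9%


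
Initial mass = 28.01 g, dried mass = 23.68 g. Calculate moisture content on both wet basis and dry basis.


Moisture lost = 28.01 - 23.68 = 4.33 g
Wet basis MC = 4.33 / 28.01 x 100 = 15.5%
Dry basis MC = 4.33 / 23.68 x 100 = 18.3%


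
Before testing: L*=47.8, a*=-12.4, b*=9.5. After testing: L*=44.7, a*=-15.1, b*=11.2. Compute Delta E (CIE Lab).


Delta E = 4.45


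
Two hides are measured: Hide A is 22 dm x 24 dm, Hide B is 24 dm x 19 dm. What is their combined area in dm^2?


984 dm^2

Hide A area = 22 x 24 = 528 dm^2
Hide B area = 24 x 19 = 456 dm^2
Total = 528 + 456 = 984 dm^2


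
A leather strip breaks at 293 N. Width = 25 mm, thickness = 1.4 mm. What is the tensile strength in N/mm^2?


Cross-sectional area = 25 x 1.4 = 35.0 mm^2
Tensile strength = 293 / 35.0 = 8.37 N/mm^2


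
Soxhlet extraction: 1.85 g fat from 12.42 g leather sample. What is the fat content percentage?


14.9%


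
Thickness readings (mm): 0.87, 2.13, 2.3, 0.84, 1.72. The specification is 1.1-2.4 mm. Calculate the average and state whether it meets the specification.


Average = 1.57 mm
Within specification: Yes


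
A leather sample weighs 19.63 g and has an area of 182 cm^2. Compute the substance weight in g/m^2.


Substance weight = mass / area x 10000
SW = 19.63 / 182 x 10000
SW = 1078.6 g/m^2


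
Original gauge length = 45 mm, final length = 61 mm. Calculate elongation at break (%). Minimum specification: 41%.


Elongation = 35.6%
Meets spec: No

Extension = 61 - 45 = 16 mm
Elongation = 16 / 45 x 100 = 35.6%
Minimum required: 41%
Meets specification: No


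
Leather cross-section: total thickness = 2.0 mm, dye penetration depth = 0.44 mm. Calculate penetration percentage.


22.0%


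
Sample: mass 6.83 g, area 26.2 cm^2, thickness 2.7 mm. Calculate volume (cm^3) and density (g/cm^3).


Thickness in cm = 2.7 / 10 = 0.27 cm
Volume = 26.2 x 0.27 = 7.074 cm^3
Density = 6.83 / 7.074 = 0.966 g/cm^3


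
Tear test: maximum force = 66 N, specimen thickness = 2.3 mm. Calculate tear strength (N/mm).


Tear strength = force / thickness
Tear = 66 / 2.3 = 28.7 N/mm


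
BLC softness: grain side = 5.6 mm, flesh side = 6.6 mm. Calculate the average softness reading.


6.10 mm

Average = (5.6 + 6.6) / 2
Average = 6.10 mm


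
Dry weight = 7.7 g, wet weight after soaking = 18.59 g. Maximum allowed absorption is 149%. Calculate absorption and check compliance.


Absorption = 141.4%
Compliant: Yes

WA = (18.59 - 7.7) / 7.7 x 100 = 141.4%
Maximum allowed: 149%
Compliant: Yes


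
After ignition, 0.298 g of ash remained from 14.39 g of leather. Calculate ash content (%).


2.07%

Ash% = 0.298 / 14.39 x 100
Ash% = 2.07%


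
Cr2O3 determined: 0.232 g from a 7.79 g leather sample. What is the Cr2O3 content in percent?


2.98%


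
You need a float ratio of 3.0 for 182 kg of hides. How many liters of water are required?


Water = hide weight x target ratio
Water = 182 x 3.0 = 546.0 L


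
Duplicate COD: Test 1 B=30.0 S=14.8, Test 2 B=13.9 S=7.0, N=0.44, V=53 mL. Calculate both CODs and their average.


COD1 = 1009.5 mg/L
COD2 = 458.3 mg/L
Average = 733.9 mg/L

COD1 = (30.0 - 14.8) x 0.44 x 8000 / 53 = 1009.5 mg/L
COD2 = (13.9 - 7.0) x 0.44 x 8000 / 53 = 458.3 mg/L
Average = (1009.5 + 458.3) / 2 = 733.9 mg/L


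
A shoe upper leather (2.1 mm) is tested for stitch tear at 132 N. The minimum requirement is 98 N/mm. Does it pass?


STS = 62.9 N/mm
Passes: No


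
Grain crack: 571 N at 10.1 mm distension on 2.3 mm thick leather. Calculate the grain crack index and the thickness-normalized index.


Crack index = 56.5 N/mm
Normalized index = 24.6 N/mm per mm

Crack index = 571 / 10.1 = 56.5 N/mm
Normalized = 56.5 / 2.3 = 24.6 N/mm per mm


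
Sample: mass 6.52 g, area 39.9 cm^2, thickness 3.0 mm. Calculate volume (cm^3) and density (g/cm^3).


Thickness in cm = 3.0 / 10 = 0.30 cm
Volume = 39.9 x 0.30 = 11.970 cm^3
Density = 6.52 / 11.970 = 0.545 g/cm^3


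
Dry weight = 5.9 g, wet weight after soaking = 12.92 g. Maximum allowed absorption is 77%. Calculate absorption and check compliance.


Absorption = 119.0%
Compliant: No


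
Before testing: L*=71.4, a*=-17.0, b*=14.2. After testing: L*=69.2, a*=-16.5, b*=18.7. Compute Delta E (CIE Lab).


dL = 69.2 - 71.4 = -2.2
da = -16.5 - (-17.0) = 0.5
db = 18.7 - 14.2 = 4.5
dE = sqrt((-2.2)^2 + (0.5)^2 + (4.5)^2) = 5.03


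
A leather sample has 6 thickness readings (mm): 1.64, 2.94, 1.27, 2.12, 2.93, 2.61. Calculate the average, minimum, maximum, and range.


Average = 2.25 mm
Min = 1.27 mm
Max = 2.94 mm
Range = 1.67 mm

Sum = 13.51
Average = 13.51 / 6 = 2.25 mm
Minimum = 1.27 mm
Maximum = 2.94 mm
Range = 2.94 - 1.27 = 1.67 mm


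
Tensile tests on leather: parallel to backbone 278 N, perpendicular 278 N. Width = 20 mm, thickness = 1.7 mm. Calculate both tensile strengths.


Area = 20 x 1.7 = 34.0 mm^2
TS (parallel) = 278 / 34.0 = 8.18 N/mm^2
TS (perpendicular) = 278 / 34.0 = 8.18 N/mm^2


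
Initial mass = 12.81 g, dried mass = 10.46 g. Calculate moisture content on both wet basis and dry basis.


Wet basis = 18.3%
Dry basis = 22.5%

Moisture lost = 12.81 - 10.46 = 2.35 g
Wet basis MC = 2.35 / 12.81 x 100 = 18.3%
Dry basis MC = 2.35 / 10.46 x 100 = 22.5%


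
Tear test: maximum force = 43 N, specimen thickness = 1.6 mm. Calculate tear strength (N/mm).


Tear strength = force / thickness
Tear = 43 / 1.6 = 26.9 N/mm


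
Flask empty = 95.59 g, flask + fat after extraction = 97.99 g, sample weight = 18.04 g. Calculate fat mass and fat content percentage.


Fat mass = 2.40 g
Fat content = 13.3%

Fat mass = 97.99 - 95.59 = 2.40 g
Fat% = 2.40 / 18.04 x 100 = 13.3%


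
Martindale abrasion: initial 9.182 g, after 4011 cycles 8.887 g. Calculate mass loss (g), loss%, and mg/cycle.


Loss = 9.182 - 8.887 = 0.295 g
Loss% = 0.295 / 9.182 x 100 = 3.21%
Rate = 0.295 / 4011 x 1000 = 0.074 mg/cycle


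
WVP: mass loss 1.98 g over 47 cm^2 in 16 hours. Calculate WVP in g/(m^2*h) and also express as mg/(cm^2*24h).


WVP = 26.33 g/(m^2*h)
Daily rate = 63.19 mg/(cm^2*24h)


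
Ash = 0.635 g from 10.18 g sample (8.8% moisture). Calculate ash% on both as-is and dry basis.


As-is ash% = 0.635 / 10.18 x 100 = 6.24%
Dry mass = 10.18 x (100 - 8.8) / 100 = 9.28416 g
Dry-basis ash% = 0.635 / 9.28416 x 100 = 6.84%


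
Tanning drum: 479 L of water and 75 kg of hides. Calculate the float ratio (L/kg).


Float ratio = water / hide weight
Ratio = 479 / 75 = 6.4


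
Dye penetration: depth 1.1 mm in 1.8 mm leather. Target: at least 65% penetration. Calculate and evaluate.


Penetration = 61.1%
Meets target: No

Penetration = 1.1 / 1.8 x 100 = 61.1%
Target: 65%
Meets target: No


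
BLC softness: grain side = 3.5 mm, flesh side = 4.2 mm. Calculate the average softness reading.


3.85 mm

Average = (3.5 + 4.2) / 2
Average = 3.85 mm


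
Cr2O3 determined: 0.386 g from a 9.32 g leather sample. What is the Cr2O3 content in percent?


Cr2O3% = 0.386 / 9.32 x 100
Cr2O3% = 4.14%


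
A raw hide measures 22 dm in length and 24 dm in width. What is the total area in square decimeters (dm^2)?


Area = length x width
Area = 22 x 24 = 528 dm^2


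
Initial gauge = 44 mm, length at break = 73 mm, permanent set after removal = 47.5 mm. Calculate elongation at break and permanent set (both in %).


Elongation at break = 65.9%
Permanent set = 8.0%


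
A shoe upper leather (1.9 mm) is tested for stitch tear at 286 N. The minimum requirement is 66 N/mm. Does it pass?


STS = 286 / 1.9 = 150.5 N/mm
Minimum required: 66 N/mm
Passes: Yes


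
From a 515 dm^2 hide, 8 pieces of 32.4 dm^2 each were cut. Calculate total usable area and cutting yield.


Total usable = 8 x 32.4 = 259.2 dm^2
Yield = 259.2 / 515 x 100 = 50.3%


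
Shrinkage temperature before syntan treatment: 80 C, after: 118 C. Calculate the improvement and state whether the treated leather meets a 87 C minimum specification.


Improvement = 118 - 80 = 38 C
Spec check: 118 C >= 87 C? Yes


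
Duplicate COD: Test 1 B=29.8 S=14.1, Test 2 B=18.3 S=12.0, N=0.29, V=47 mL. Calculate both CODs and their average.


COD1 = (29.8 - 14.1) x 0.29 x 8000 / 47 = 775.0 mg/L
COD2 = (18.3 - 12.0) x 0.29 x 8000 / 47 = 311.0 mg/L
Average = (775.0 + 311.0) / 2 = 543.0 mg/L


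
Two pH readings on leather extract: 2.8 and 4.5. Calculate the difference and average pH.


Difference = |2.8 - 4.5| = 1.7
Average = (2.8 + 4.5) / 2 = 3.65


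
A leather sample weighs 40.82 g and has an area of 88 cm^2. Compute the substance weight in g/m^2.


4638.6 g/m^2

Substance weight = mass / area x 10000
SW = 40.82 / 88 x 10000
SW = 4638.6 g/m^2


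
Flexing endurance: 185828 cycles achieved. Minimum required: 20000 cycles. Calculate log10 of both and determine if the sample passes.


Achieved: log10 = 5.27
Required: log10 = 4.30
Passes: Yes

log10(185828) = 5.27
log10(20000) = 4.30
Passes: Yes


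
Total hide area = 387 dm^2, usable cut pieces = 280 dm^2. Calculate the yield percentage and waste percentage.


Yield = 280 / 387 x 100 = 72.4%
Waste = 387 - 280 = 107 dm^2
Waste% = 100 - 72.4 = 27.6%


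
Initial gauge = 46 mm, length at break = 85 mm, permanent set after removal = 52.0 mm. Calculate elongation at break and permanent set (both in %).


Elongation at break = 84.8%
Permanent set = 13.0%

Elongation at break = (85 - 46) / 46 x 100 = 84.8%
Permanent set = (52.0 - 46) / 46 x 100 = 13.0%


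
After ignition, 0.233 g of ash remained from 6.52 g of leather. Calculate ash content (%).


Ash% = 0.233 / 6.52 x 100
Ash% = 3.57%


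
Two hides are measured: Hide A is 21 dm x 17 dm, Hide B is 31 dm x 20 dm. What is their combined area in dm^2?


Hide A area = 21 x 17 = 357 dm^2
Hide B area = 31 x 20 = 620 dm^2
Total = 357 + 620 = 977 dm^2


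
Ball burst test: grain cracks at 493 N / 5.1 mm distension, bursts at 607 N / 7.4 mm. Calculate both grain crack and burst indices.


Crack index = 96.7 N/mm
Burst index = 82.0 N/mm

Crack index = 493 / 5.1 = 96.7 N/mm
Burst index = 607 / 7.4 = 82.0 N/mm


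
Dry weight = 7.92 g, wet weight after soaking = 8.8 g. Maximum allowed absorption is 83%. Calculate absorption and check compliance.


WA = (8.8 - 7.92) / 7.92 x 100 = 11.1%
Maximum allowed: 83%
Compliant: Yes


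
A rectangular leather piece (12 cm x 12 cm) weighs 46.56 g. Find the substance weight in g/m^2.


Area = 12 x 12 = 144 cm^2
SW = 46.56 / 144 x 10000 = 3233.3 g/m^2


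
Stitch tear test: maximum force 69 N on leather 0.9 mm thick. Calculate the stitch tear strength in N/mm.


76.7 N/mm

Stitch tear strength = force / thickness
STS = 69 / 0.9 = 76.7 N/mm


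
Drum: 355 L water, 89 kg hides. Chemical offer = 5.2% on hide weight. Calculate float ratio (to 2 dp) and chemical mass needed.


Float ratio = 3.99
Chemical needed = 4.628 kg

Float ratio = 355 / 89 = 3.99
Chemical = 89 x 5.2 / 100 = 4.628 kg


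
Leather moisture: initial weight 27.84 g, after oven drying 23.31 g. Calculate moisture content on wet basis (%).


Moisture = 27.84 - 23.31 = 4.53 g
MC = 4.53 / 27.84 x 100 = 16.3%


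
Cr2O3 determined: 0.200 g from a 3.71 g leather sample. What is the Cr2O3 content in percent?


5.39%

Cr2O3% = 0.200 / 3.71 x 100
Cr2O3% = 5.39%


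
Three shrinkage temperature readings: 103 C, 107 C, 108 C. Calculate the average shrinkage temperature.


106.0 C


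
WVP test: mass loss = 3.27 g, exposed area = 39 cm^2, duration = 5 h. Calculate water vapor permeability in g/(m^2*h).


WVP = mass_loss / (area x time) x 10000
WVP = 3.27 / (39 x 5) x 10000
WVP = 3.27 / 195 x 10000 = 167.69 g/(m^2*h)


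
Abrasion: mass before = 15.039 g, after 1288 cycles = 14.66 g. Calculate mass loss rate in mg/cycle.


0.294 mg/cycle

Mass loss = 15.039 - 14.66 = 0.379 g
Rate = 0.379 / 1288 x 1000 = 0.294 mg/cycle


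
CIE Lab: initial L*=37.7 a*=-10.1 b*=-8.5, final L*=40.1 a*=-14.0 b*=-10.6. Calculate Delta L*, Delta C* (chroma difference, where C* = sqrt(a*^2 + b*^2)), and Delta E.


Delta L* = 2.4
Delta C* = 4.36
Delta E = 5.04

Delta L* = 40.1 - 37.7 = 2.4
C1* = sqrt((-10.1)^2 + (-8.5)^2) = 13.201
C2* = sqrt((-14.0)^2 + (-10.6)^2) = 17.560
Delta C* = 17.560 - 13.201 = 4.36
Delta E = sqrt((2.4)^2 + (-3.9)^2 + (-2.1)^2) = 5.04


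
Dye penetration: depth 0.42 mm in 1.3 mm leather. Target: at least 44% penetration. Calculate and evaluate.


Penetration = 32.3%
Meets target: No


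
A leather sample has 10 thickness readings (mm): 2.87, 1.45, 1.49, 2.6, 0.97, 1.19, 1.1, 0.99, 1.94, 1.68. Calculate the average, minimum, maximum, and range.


Average = 1.63 mm
Min = 0.97 mm
Max = 2.87 mm
Range = 1.90 mm

Sum = 16.28
Average = 16.28 / 10 = 1.63 mm
Minimum = 0.97 mm
Maximum = 2.87 mm
Range = 2.87 - 0.97 = 1.90 mm


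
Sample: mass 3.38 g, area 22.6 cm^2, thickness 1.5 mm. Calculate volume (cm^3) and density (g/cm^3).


Thickness in cm = 1.5 / 10 = 0.15 cm
Volume = 22.6 x 0.15 = 3.390 cm^3
Density = 3.38 / 3.390 = 0.997 g/cm^3


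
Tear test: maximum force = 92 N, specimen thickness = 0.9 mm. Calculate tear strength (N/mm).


Tear strength = force / thickness
Tear = 92 / 0.9 = 102.2 N/mm


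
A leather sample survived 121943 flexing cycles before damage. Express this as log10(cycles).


log10(121943) = 5.09


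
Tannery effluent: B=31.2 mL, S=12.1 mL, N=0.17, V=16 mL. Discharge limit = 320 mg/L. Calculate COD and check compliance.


COD = (31.2 - 12.1) x 0.17 x 8000 / 16 = 1623.5 mg/L
Limit: 320 mg/L
Compliant: No


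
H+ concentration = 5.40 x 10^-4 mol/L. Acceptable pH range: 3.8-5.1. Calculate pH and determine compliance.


pH = 3.27
Compliant: No


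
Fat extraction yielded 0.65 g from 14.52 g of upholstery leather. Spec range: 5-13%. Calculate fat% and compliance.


Fat% = 0.65 / 14.52 x 100 = 4.5%
Spec range: 5-13%
Compliant: No


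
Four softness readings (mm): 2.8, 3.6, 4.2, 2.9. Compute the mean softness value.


3.38 mm


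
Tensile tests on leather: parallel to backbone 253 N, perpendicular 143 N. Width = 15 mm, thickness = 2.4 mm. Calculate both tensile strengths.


Area = 15 x 2.4 = 36.0 mm^2
TS (parallel) = 253 / 36.0 = 7.03 N/mm^2
TS (perpendicular) = 143 / 36.0 = 3.97 N/mm^2


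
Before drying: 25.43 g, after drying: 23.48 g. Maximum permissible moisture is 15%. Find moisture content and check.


MC = (25.43 - 23.48) / 25.43 x 100 = 7.7%
Maximum: 15%
Acceptable: Yes


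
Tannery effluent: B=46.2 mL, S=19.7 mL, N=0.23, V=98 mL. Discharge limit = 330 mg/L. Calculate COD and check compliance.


COD = 497.6 mg/L
Compliant: No

COD = (46.2 - 19.7) x 0.23 x 8000 / 98 = 497.6 mg/L
Limit: 330 mg/L
Compliant: No


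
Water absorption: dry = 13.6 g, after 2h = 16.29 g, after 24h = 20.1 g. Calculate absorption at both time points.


2h absorption = 19.8%
24h absorption = 47.8%


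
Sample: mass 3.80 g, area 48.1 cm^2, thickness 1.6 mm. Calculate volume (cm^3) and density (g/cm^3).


Thickness in cm = 1.6 / 10 = 0.16 cm
Volume = 48.1 x 0.16 = 7.696 cm^3
Density = 3.80 / 7.696 = 0.494 g/cm^3


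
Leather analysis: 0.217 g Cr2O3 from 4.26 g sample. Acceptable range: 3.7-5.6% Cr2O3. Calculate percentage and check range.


Cr2O3 = 5.09%
Within range: Yes

Cr2O3% = 0.217 / 4.26 x 100 = 5.09%
Acceptable range: 3.7 to 5.6%
Within range: Yes


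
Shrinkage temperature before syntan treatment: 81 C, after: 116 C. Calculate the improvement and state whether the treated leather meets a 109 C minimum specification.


Improvement = 35 C
Meets 109 C spec: Yes


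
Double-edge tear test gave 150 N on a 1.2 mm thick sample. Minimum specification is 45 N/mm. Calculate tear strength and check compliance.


Tear strength = 125.0 N/mm
Compliant: Yes

Tear strength = 150 / 1.2 = 125.0 N/mm
Required minimum = 45 N/mm
Compliant: Yes


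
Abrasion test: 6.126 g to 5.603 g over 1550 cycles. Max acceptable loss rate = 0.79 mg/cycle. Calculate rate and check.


Loss = 6.126 - 5.603 = 0.523 g
Rate = 0.523 g / 1550 cycles x 1000 = 0.337 mg/cycle
Max = 0.79 mg/cycle
Passes: Yes


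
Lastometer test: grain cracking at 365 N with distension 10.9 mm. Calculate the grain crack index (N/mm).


33.5 N/mm

Grain crack index = force / distension
Index = 365 / 10.9 = 33.5 N/mm


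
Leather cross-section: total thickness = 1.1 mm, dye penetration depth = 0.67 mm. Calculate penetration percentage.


60.9%


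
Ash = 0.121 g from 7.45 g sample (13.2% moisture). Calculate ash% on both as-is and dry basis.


As-is ash = 1.62%
Dry-basis ash = 1.87%

As-is ash% = 0.121 / 7.45 x 100 = 1.62%
Dry mass = 7.45 x (100 - 13.2) / 100 = 6.4666 g
Dry-basis ash% = 0.121 / 6.4666 x 100 = 1.87%


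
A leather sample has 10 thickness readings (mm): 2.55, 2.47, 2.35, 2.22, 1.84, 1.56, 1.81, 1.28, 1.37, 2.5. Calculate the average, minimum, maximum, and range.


Sum = 19.95
Average = 19.95 / 10 = 2.00 mm
Minimum = 1.28 mm
Maximum = 2.55 mm
Range = 2.55 - 1.28 = 1.27 mm


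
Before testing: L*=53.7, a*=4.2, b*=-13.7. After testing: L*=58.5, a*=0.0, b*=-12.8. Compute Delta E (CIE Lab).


Delta E = 6.44

dL = 58.5 - 53.7 = 4.8
da = 0.0 - 4.2 = -4.2
db = -12.8 - (-13.7) = 0.9
dE = sqrt((4.8)^2 + (-4.2)^2 + (0.9)^2) = 6.44


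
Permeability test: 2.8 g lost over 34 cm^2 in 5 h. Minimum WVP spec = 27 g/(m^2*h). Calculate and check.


WVP = 2.8 / (34 x 5) x 10000 = 164.71 g/(m^2*h)
Minimum: 27 g/(m^2*h)
Meets spec: Yes


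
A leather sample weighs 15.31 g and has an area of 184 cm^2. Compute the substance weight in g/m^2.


832.1 g/m^2

Substance weight = mass / area x 10000
SW = 15.31 / 184 x 10000
SW = 832.1 g/m^2


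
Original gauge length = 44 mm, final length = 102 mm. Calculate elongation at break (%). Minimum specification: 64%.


Extension = 102 - 44 = 58 mm
Elongation = 58 / 44 x 100 = 131.8%
Minimum required: 64%
Meets specification: Yes


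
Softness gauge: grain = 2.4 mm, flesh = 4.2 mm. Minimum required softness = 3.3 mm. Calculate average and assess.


Average = (2.4 + 4.2) / 2 = 3.30 mm
Minimum = 3.3 mm
Meets requirement: Yes


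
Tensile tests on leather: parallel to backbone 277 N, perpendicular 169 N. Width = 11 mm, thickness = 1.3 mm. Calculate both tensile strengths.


Area = 11 x 1.3 = 14.3 mm^2
TS (parallel) = 277 / 14.3 = 19.37 N/mm^2
TS (perpendicular) = 169 / 14.3 = 11.82 N/mm^2


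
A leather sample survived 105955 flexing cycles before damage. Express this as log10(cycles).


5.03

log10(105955) = 5.03


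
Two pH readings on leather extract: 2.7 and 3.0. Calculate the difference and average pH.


Difference = |2.7 - 3.0| = 0.3
Average = (2.7 + 3.0) / 2 = 2.85


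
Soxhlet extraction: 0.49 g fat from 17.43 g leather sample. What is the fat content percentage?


2.8%

Fat content = 0.49 / 17.43 x 100
Fat = 2.8%


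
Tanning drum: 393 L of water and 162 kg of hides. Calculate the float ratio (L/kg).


Float ratio = water / hide weight
Ratio = 393 / 162 = 2.4


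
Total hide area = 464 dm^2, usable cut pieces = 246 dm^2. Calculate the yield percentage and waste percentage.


Yield = 53.0%
Waste = 47.0%

Yield = 246 / 464 x 100 = 53.0%
Waste = 464 - 246 = 218 dm^2
Waste% = 100 - 53.0 = 47.0%


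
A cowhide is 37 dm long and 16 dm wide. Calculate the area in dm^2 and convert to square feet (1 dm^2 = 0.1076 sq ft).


Area = 37 x 16 = 592 dm^2
Conversion: 592 x 0.1076 = 63.70 sq ft


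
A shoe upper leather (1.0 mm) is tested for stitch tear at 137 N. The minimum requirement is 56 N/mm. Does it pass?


STS = 137.0 N/mm
Passes: Yes

STS = 137 / 1.0 = 137.0 N/mm
Minimum required: 56 N/mm
Passes: Yes


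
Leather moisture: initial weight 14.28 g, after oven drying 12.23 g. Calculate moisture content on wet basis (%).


Moisture = 14.28 - 12.23 = 2.05 g
MC = 2.05 / 14.28 x 100 = 14.4%


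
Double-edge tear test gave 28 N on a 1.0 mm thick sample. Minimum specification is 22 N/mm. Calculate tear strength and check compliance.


Tear strength = 28 / 1.0 = 28.0 N/mm
Required minimum = 22 N/mm
Compliant: Yes


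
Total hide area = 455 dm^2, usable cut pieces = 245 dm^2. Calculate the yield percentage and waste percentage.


Yield = 245 / 455 x 100 = 53.8%
Waste = 455 - 245 = 210 dm^2
Waste% = 100 - 53.8 = 46.2%


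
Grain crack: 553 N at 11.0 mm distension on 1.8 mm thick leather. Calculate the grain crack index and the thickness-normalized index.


Crack index = 553 / 11.0 = 50.3 N/mm
Normalized = 50.3 / 1.8 = 27.9 N/mm per mm


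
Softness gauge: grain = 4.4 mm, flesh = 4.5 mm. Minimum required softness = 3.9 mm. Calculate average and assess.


Average = (4.4 + 4.5) / 2 = 4.45 mm
Minimum = 3.9 mm
Meets requirement: Yes


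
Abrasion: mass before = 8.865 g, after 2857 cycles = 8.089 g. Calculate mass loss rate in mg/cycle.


Mass loss = 8.865 - 8.089 = 0.776 g
Rate = 0.776 / 2857 x 1000 = 0.272 mg/cycle


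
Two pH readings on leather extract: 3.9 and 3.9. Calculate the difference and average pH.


Difference = |3.9 - 3.9| = 0.0
Average = (3.9 + 3.9) / 2 = 3.90


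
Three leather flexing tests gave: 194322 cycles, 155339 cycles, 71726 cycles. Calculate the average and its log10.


Average = (194322 + 155339 + 71726) / 3 = 140462 cycles
log10(140462) = 5.15


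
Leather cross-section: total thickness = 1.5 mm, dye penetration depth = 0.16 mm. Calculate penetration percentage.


10.7%


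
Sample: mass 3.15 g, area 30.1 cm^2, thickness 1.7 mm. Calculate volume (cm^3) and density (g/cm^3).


Volume = 5.117 cm^3
Density = 0.616 g/cm^3


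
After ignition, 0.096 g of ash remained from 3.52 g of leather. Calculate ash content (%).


Ash% = 0.096 / 3.52 x 100
Ash% = 2.73%


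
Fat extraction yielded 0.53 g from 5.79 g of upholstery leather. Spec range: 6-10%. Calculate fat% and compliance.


Fat% = 0.53 / 5.79 x 100 = 9.2%
Spec range: 6-10%
Compliant: Yes


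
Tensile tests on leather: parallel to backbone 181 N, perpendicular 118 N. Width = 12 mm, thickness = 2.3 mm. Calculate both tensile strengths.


Area = 12 x 2.3 = 27.6 mm^2
TS (parallel) = 181 / 27.6 = 6.56 N/mm^2
TS (perpendicular) = 118 / 27.6 = 4.28 N/mm^2


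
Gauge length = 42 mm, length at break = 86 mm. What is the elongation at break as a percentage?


Extension = 86 - 42 = 44 mm
Elongation = 44 / 42 x 100 = 104.8%


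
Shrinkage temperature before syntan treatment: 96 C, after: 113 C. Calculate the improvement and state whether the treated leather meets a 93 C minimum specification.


Improvement = 113 - 96 = 17 C
Spec check: 113 C >= 93 C? Yes


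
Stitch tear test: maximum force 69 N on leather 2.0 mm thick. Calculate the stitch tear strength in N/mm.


34.5 N/mm


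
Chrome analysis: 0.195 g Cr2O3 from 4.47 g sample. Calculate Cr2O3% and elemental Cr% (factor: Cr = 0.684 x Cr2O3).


Cr2O3 = 4.36%
Cr = 2.98%


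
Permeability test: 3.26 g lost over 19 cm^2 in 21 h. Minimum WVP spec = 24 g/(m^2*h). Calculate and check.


WVP = 81.70 g/(m^2*h)
Meets specification: Yes

WVP = 3.26 / (19 x 21) x 10000 = 81.70 g/(m^2*h)
Minimum: 24 g/(m^2*h)
Meets spec: Yes


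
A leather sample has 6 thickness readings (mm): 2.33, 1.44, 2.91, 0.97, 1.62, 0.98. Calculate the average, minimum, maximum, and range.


Average = 1.71 mm
Min = 0.97 mm
Max = 2.91 mm
Range = 1.94 mm

Sum = 10.25
Average = 10.25 / 6 = 1.71 mm
Minimum = 0.97 mm
Maximum = 2.91 mm
Range = 2.91 - 0.97 = 1.94 mm


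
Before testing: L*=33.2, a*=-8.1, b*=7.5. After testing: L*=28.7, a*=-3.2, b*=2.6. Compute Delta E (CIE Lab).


dL = 28.7 - 33.2 = -4.5
da = -3.2 - (-8.1) = 4.9
db = 2.6 - 7.5 = -4.9
dE = sqrt((-4.5)^2 + (4.9)^2 + (-4.9)^2) = 8.26


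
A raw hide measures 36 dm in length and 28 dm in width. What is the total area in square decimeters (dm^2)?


1008 dm^2


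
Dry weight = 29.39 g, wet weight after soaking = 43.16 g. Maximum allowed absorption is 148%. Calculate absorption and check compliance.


Absorption = 46.9%
Compliant: Yes

WA = (43.16 - 29.39) / 29.39 x 100 = 46.9%
Maximum allowed: 148%
Compliant: Yes


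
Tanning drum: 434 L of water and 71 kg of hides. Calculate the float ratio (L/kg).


6.1

Float ratio = water / hide weight
Ratio = 434 / 71 = 6.1


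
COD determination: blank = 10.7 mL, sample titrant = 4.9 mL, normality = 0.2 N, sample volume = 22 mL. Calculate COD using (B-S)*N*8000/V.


421.8 mg/L


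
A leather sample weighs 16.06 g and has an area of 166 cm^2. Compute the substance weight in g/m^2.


967.5 g/m^2

Substance weight = mass / area x 10000
SW = 16.06 / 166 x 10000
SW = 967.5 g/m^2


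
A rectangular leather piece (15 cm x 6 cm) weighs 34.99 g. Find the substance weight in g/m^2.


3887.8 g/m^2

Area = 15 x 6 = 90 cm^2
SW = 34.99 / 90 x 10000 = 3887.8 g/m^2


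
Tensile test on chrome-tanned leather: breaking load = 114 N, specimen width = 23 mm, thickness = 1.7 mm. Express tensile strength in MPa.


2.92 MPa

Cross-section = 23 x 1.7 = 39.1 mm^2
TS = 114 / 39.1 = 2.92 MPa
(1 N/mm^2 = 1 MPa)


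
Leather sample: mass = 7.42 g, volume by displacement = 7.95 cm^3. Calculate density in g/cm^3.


Density = mass / volume
Density = 7.42 / 7.95 = 0.933 g/cm^3


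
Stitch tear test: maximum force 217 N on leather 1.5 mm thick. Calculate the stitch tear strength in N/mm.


Stitch tear strength = force / thickness
STS = 217 / 1.5 = 144.7 N/mm


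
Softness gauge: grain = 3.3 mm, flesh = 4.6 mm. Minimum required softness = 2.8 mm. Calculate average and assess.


Average = (3.3 + 4.6) / 2 = 3.95 mm
Minimum = 2.8 mm
Meets requirement: Yes


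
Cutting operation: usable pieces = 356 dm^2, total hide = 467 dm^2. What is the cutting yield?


Yield = usable / total x 100
Yield = 356 / 467 x 100 = 76.2%


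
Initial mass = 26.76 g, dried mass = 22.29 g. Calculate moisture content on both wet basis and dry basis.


Wet basis = 16.7%
Dry basis = 20.1%

Moisture lost = 26.76 - 22.29 = 4.47 g
Wet basis MC = 4.47 / 26.76 x 100 = 16.7%
Dry basis MC = 4.47 / 22.29 x 100 = 20.1%


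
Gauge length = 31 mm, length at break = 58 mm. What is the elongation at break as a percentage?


87.1%


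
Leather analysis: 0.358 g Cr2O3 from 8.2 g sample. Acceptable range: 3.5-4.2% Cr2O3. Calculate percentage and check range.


Cr2O3 = 4.37%
Within range: No

Cr2O3% = 0.358 / 8.2 x 100 = 4.37%
Acceptable range: 3.5 to 4.2%
Within range: No


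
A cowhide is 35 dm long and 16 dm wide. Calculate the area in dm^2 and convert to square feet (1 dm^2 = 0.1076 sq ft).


Area = 35 x 16 = 560 dm^2
Conversion: 560 x 0.1076 = 60.26 sq ft


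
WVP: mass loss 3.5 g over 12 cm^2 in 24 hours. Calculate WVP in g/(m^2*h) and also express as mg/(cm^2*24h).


WVP = 121.53 g/(m^2*h)
Daily rate = 291.67 mg/(cm^2*24h)


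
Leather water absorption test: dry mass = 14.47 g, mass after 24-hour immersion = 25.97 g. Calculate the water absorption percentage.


79.5%

Water absorbed = 25.97 - 14.47 = 11.50 g
WA% = 11.50 / 14.47 x 100 = 79.5%


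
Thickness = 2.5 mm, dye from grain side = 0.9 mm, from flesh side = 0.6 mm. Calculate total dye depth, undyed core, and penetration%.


Total dyed = 1.50 mm
Undyed core = 1.00 mm
Penetration = 60.0%


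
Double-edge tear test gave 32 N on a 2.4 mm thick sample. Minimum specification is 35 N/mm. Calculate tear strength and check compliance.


Tear strength = 13.3 N/mm
Compliant: No

Tear strength = 32 / 2.4 = 13.3 N/mm
Required minimum = 35 N/mm
Compliant: No


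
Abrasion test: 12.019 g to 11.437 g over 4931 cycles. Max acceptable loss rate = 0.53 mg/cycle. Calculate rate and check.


Loss = 12.019 - 11.437 = 0.582 g
Rate = 0.582 g / 4931 cycles x 1000 = 0.118 mg/cycle
Max = 0.53 mg/cycle
Passes: Yes


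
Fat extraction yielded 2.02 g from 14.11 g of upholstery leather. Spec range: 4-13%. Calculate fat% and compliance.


Fat content = 14.3%
Compliant: No

Fat% = 2.02 / 14.11 x 100 = 14.3%
Spec range: 4-13%
Compliant: No


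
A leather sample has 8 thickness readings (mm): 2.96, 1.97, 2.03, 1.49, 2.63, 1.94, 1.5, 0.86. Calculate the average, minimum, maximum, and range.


Sum = 15.38
Average = 15.38 / 8 = 1.92 mm
Minimum = 0.86 mm
Maximum = 2.96 mm
Range = 2.96 - 0.86 = 2.10 mm


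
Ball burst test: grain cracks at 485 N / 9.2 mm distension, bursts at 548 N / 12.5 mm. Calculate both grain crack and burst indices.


Crack index = 485 / 9.2 = 52.7 N/mm
Burst index = 548 / 12.5 = 43.8 N/mm


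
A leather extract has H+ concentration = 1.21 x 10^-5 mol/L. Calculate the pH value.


pH = -log10[H+]
pH = -log10(1.21 x 10^-5) = 4.92


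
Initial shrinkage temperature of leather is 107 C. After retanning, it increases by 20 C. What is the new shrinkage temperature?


New Ts = 107 + 20 = 127 C


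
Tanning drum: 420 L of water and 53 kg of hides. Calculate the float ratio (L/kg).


Float ratio = water / hide weight
Ratio = 420 / 53 = 7.9


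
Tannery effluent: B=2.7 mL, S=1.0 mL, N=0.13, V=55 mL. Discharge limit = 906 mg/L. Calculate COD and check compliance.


COD = (2.7 - 1.0) x 0.13 x 8000 / 55 = 32.1 mg/L
Limit: 906 mg/L
Compliant: Yes


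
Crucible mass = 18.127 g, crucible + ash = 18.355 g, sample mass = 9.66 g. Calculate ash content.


Ash mass = 18.355 - 18.127 = 0.228 g
Ash% = 0.228 / 9.66 x 100 = 2.36%


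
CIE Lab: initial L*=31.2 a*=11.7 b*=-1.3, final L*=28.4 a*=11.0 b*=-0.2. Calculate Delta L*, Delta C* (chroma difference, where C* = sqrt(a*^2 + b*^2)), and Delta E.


Delta L* = -2.8
Delta C* = -0.77
Delta E = 3.09

Delta L* = 28.4 - 31.2 = -2.8
C1* = sqrt((11.7)^2 + (-1.3)^2) = 11.772
C2* = sqrt((11.0)^2 + (-0.2)^2) = 11.002
Delta C* = 11.002 - 11.772 = -0.77
Delta E = sqrt((-2.8)^2 + (-0.7)^2 + (1.1)^2) = 3.09
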